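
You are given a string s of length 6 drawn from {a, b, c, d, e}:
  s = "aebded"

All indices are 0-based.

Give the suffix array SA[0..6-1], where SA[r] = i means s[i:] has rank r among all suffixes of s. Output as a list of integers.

[0, 2, 5, 3, 1, 4]

sorted suffixes:
  #0 SA[0]=0  'aebded'
  #1 SA[1]=2  'bded'
  #2 SA[2]=5  'd'
  #3 SA[3]=3  'ded'
  #4 SA[4]=1  'ebded'
  #5 SA[5]=4  'ed'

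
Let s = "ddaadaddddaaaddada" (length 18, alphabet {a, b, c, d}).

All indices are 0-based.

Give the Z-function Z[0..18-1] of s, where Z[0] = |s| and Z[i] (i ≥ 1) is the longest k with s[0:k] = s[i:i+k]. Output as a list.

Z[0]=18
i=1: fresh scan; Z[1]=1 scan→box=[1,2)
i=2: fresh scan; Z[2]=0
i=3: fresh scan; Z[3]=0
i=4: fresh scan; Z[4]=1 scan→box=[4,5)
i=5: fresh scan; Z[5]=0
i=6: fresh scan; Z[6]=2 scan→box=[6,8)
i=7: min(r-i=1, Z[1]=1)=1; Z[7]=2 scan→box=[7,9)
i=8: min(r-i=1, Z[1]=1)=1; Z[8]=4 scan→box=[8,12)
i=9: min(r-i=3, Z[1]=1)=1; Z[9]=1
i=10: min(r-i=2, Z[2]=0)=0; Z[10]=0
i=11: min(r-i=1, Z[3]=0)=0; Z[11]=0
i=12: fresh scan; Z[12]=0
i=13: fresh scan; Z[13]=3 scan→box=[13,16)
i=14: min(r-i=2, Z[1]=1)=1; Z[14]=1
i=15: min(r-i=1, Z[2]=0)=0; Z[15]=0
i=16: fresh scan; Z[16]=1 scan→box=[16,17)
i=17: fresh scan; Z[17]=0

[18, 1, 0, 0, 1, 0, 2, 2, 4, 1, 0, 0, 0, 3, 1, 0, 1, 0]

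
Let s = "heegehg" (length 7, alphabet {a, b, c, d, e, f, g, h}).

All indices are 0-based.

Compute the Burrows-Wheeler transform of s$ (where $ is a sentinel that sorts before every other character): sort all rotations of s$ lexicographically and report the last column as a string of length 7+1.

rank  rotation  last
    0  $heegehg  g
    1  eegehg$h  h
    2  egehg$he  e
    3  ehg$heeg  g
    4  g$heegeh  h
    5  gehg$hee  e
    6  heegehg$  $
    7  hg$heege  e

gheghe$e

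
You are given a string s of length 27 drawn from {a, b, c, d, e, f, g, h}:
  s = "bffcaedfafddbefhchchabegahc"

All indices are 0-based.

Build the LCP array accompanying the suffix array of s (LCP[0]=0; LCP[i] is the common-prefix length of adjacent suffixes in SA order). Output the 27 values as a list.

rank | idx | suffix
   0 |  20 | abegahc
   1 |   4 | aedfafddbefhchchabegahc
   2 |   8 | afddbefhchchabegahc
   3 |  24 | ahc
   4 |  12 | befhchchabegahc
   5 |  21 | begahc
   6 |   0 | bffcaedfafddbefhchchabegahc
   7 |  26 | c
   8 |   3 | caedfafddbefhchchabegahc
   9 |  18 | chabegahc
  10 |  16 | chchabegahc
  11 |  11 | dbefhchchabegahc
  12 |  10 | ddbefhchchabegahc
  13 |   6 | dfafddbefhchchabegahc
  14 |   5 | edfafddbefhchchabegahc
  15 |  13 | efhchchabegahc
  16 |  22 | egahc
  17 |   7 | fafddbefhchchabegahc
  18 |   2 | fcaedfafddbefhchchabegahc
  19 |   9 | fddbefhchchabegahc
  20 |   1 | ffcaedfafddbefhchchabegahc
  21 |  14 | fhchchabegahc
  22 |  23 | gahc
  23 |  19 | habegahc
  24 |  25 | hc
  25 |  17 | hchabegahc
  26 |  15 | hchchabegahc

SA = [20, 4, 8, 24, 12, 21, 0, 26, 3, 18, 16, 11, 10, 6, 5, 13, 22, 7, 2, 9, 1, 14, 23, 19, 25, 17, 15]
i: (SA[i-1],SA[i]) lcp shared
  1: (20,4) 1 'a'
  2: (4,8) 1 'a'
  3: (8,24) 1 'a'
  4: (24,12) 0 ''
  5: (12,21) 2 'be'
  6: (21,0) 1 'b'
  7: (0,26) 0 ''
  8: (26,3) 1 'c'
  9: (3,18) 1 'c'
  10: (18,16) 2 'ch'
  11: (16,11) 0 ''
  12: (11,10) 1 'd'
  13: (10,6) 1 'd'
  14: (6,5) 0 ''
  15: (5,13) 1 'e'
  16: (13,22) 1 'e'
  17: (22,7) 0 ''
  18: (7,2) 1 'f'
  19: (2,9) 1 'f'
  20: (9,1) 1 'f'
  21: (1,14) 1 'f'
  22: (14,23) 0 ''
  23: (23,19) 0 ''
  24: (19,25) 1 'h'
  25: (25,17) 2 'hc'
  26: (17,15) 3 'hch'

[0, 1, 1, 1, 0, 2, 1, 0, 1, 1, 2, 0, 1, 1, 0, 1, 1, 0, 1, 1, 1, 1, 0, 0, 1, 2, 3]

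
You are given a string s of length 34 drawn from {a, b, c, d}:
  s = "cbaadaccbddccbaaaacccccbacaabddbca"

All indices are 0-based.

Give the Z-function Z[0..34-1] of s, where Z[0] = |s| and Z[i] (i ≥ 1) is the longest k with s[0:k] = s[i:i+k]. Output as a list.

[34, 0, 0, 0, 0, 0, 1, 2, 0, 0, 0, 1, 4, 0, 0, 0, 0, 0, 1, 1, 1, 1, 3, 0, 0, 1, 0, 0, 0, 0, 0, 0, 1, 0]

Z[0]=34
i=1: fresh scan; Z[1]=0
i=2: fresh scan; Z[2]=0
i=3: fresh scan; Z[3]=0
i=4: fresh scan; Z[4]=0
i=5: fresh scan; Z[5]=0
i=6: fresh scan; Z[6]=1 grow→box=[6,7)
i=7: fresh scan; Z[7]=2 grow→box=[7,9)
i=8: min(r-i=1, Z[1]=0)=0; Z[8]=0
i=9: fresh scan; Z[9]=0
i=10: fresh scan; Z[10]=0
i=11: fresh scan; Z[11]=1 grow→box=[11,12)
i=12: fresh scan; Z[12]=4 grow→box=[12,16)
i=13: min(r-i=3, Z[1]=0)=0; Z[13]=0
i=14: min(r-i=2, Z[2]=0)=0; Z[14]=0
i=15: min(r-i=1, Z[3]=0)=0; Z[15]=0
i=16: fresh scan; Z[16]=0
i=17: fresh scan; Z[17]=0
i=18: fresh scan; Z[18]=1 grow→box=[18,19)
i=19: fresh scan; Z[19]=1 grow→box=[19,20)
i=20: fresh scan; Z[20]=1 grow→box=[20,21)
i=21: fresh scan; Z[21]=1 grow→box=[21,22)
i=22: fresh scan; Z[22]=3 grow→box=[22,25)
i=23: min(r-i=2, Z[1]=0)=0; Z[23]=0
i=24: min(r-i=1, Z[2]=0)=0; Z[24]=0
i=25: fresh scan; Z[25]=1 grow→box=[25,26)
i=26: fresh scan; Z[26]=0
i=27: fresh scan; Z[27]=0
i=28: fresh scan; Z[28]=0
i=29: fresh scan; Z[29]=0
i=30: fresh scan; Z[30]=0
i=31: fresh scan; Z[31]=0
i=32: fresh scan; Z[32]=1 grow→box=[32,33)
i=33: fresh scan; Z[33]=0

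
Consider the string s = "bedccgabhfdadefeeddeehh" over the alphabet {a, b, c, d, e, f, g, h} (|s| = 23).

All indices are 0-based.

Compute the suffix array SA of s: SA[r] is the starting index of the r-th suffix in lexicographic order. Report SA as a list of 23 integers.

rank→(start, suffix):
  0 → (6, 'abhfdadefeeddeehh')
  1 → (11, 'adefeeddeehh')
  2 → (0, 'bedccgabhfdadefeeddeehh')
  3 → (7, 'bhfdadefeeddeehh')
  4 → (3, 'ccgabhfdadefeeddeehh')
  5 → (4, 'cgabhfdadefeeddeehh')
  6 → (10, 'dadefeeddeehh')
  7 → (2, 'dccgabhfdadefeeddeehh')
  8 → (17, 'ddeehh')
  9 → (18, 'deehh')
  10 → (12, 'defeeddeehh')
  11 → (1, 'edccgabhfdadefeeddeehh')
  12 → (16, 'eddeehh')
  13 → (15, 'eeddeehh')
  14 → (19, 'eehh')
  15 → (13, 'efeeddeehh')
  16 → (20, 'ehh')
  17 → (9, 'fdadefeeddeehh')
  18 → (14, 'feeddeehh')
  19 → (5, 'gabhfdadefeeddeehh')
  20 → (22, 'h')
  21 → (8, 'hfdadefeeddeehh')
  22 → (21, 'hh')

[6, 11, 0, 7, 3, 4, 10, 2, 17, 18, 12, 1, 16, 15, 19, 13, 20, 9, 14, 5, 22, 8, 21]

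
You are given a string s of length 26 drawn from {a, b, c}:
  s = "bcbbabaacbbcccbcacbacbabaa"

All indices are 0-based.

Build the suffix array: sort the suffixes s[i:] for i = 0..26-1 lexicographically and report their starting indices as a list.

sorted suffixes:
  #0 SA[0]=25  'a'
  #1 SA[1]=24  'aa'
  #2 SA[2]=6  'aacbbcccbcacbacbabaa'
  #3 SA[3]=22  'abaa'
  #4 SA[4]=4  'abaacbbcccbcacbacbabaa'
  #5 SA[5]=19  'acbabaa'
  #6 SA[6]=16  'acbacbabaa'
  #7 SA[7]=7  'acbbcccbcacbacbabaa'
  #8 SA[8]=23  'baa'
  #9 SA[9]=5  'baacbbcccbcacbacbabaa'
  #10 SA[10]=21  'babaa'
  #11 SA[11]=3  'babaacbbcccbcacbacbabaa'
  #12 SA[12]=18  'bacbabaa'
  #13 SA[13]=2  'bbabaacbbcccbcacbacbabaa'
  #14 SA[14]=9  'bbcccbcacbacbabaa'
  #15 SA[15]=14  'bcacbacbabaa'
  #16 SA[16]=0  'bcbbabaacbbcccbcacbacbabaa'
  #17 SA[17]=10  'bcccbcacbacbabaa'
  #18 SA[18]=15  'cacbacbabaa'
  #19 SA[19]=20  'cbabaa'
  #20 SA[20]=17  'cbacbabaa'
  #21 SA[21]=1  'cbbabaacbbcccbcacbacbabaa'
  #22 SA[22]=8  'cbbcccbcacbacbabaa'
  #23 SA[23]=13  'cbcacbacbabaa'
  #24 SA[24]=12  'ccbcacbacbabaa'
  #25 SA[25]=11  'cccbcacbacbabaa'

[25, 24, 6, 22, 4, 19, 16, 7, 23, 5, 21, 3, 18, 2, 9, 14, 0, 10, 15, 20, 17, 1, 8, 13, 12, 11]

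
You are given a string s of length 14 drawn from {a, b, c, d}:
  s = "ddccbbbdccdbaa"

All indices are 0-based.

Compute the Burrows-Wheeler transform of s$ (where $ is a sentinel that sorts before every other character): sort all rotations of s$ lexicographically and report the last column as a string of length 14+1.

rank  rotation         last
    0  $ddccbbbdccdbaa  a
    1  a$ddccbbbdccdba  a
    2  aa$ddccbbbdccdb  b
    3  baa$ddccbbbdccd  d
    4  bbbdccdbaa$ddcc  c
    5  bbdccdbaa$ddccb  b
    6  bdccdbaa$ddccbb  b
    7  cbbbdccdbaa$ddc  c
    8  ccbbbdccdbaa$dd  d
    9  ccdbaa$ddccbbbd  d
   10  cdbaa$ddccbbbdc  c
   11  dbaa$ddccbbbdcc  c
   12  dccbbbdccdbaa$d  d
   13  dccdbaa$ddccbbb  b
   14  ddccbbbdccdbaa$  $

aabdcbbcddccdb$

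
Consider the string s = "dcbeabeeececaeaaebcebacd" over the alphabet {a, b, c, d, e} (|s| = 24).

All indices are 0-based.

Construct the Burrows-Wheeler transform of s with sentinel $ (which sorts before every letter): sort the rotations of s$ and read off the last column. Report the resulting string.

deebcaeecaedabec$abcaceeb

rank  rotation                   last
    0  $dcbeabeeececaeaaebcebacd  d
    1  aaebcebacd$dcbeabeeececae  e
    2  abeeececaeaaebcebacd$dcbe  e
    3  acd$dcbeabeeececaeaaebceb  b
    4  aeaaebcebacd$dcbeabeeecec  c
    5  aebcebacd$dcbeabeeececaea  a
    6  bacd$dcbeabeeececaeaaebce  e
    7  bcebacd$dcbeabeeececaeaae  e
    8  beabeeececaeaaebcebacd$dc  c
    9  beeececaeaaebcebacd$dcbea  a
   10  caeaaebcebacd$dcbeabeeece  e
   11  cbeabeeececaeaaebcebacd$d  d
   12  cd$dcbeabeeececaeaaebceba  a
   13  cebacd$dcbeabeeececaeaaeb  b
   14  cecaeaaebcebacd$dcbeabeee  e
   15  d$dcbeabeeececaeaaebcebac  c
   16  dcbeabeeececaeaaebcebacd$  $
   17  eaaebcebacd$dcbeabeeececa  a
   18  eabeeececaeaaebcebacd$dcb  b
   19  ebacd$dcbeabeeececaeaaebc  c
   20  ebcebacd$dcbeabeeececaeaa  a
   21  ecaeaaebcebacd$dcbeabeeec  c
   22  ececaeaaebcebacd$dcbeabee  e
   23  eececaeaaebcebacd$dcbeabe  e
   24  eeececaeaaebcebacd$dcbeab  b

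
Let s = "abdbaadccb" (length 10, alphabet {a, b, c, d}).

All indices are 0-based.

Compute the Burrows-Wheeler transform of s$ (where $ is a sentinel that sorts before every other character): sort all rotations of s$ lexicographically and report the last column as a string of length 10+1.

rank  rotation     last
    0  $abdbaadccb  b
    1  aadccb$abdb  b
    2  abdbaadccb$  $
    3  adccb$abdba  a
    4  b$abdbaadcc  c
    5  baadccb$abd  d
    6  bdbaadccb$a  a
    7  cb$abdbaadc  c
    8  ccb$abdbaad  d
    9  dbaadccb$ab  b
   10  dccb$abdbaa  a

bb$acdacdba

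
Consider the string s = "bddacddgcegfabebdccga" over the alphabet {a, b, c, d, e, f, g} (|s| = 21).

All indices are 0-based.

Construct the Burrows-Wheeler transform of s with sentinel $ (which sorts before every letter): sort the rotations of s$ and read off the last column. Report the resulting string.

rank  rotation                last
    0  $bddacddgcegfabebdccga  a
    1  a$bddacddgcegfabebdccg  g
    2  abebdccga$bddacddgcegf  f
    3  acddgcegfabebdccga$bdd  d
    4  bdccga$bddacddgcegfabe  e
    5  bddacddgcegfabebdccga$  $
    6  bebdccga$bddacddgcegfa  a
    7  ccga$bddacddgcegfabebd  d
    8  cddgcegfabebdccga$bdda  a
    9  cegfabebdccga$bddacddg  g
   10  cga$bddacddgcegfabebdc  c
   11  dacddgcegfabebdccga$bd  d
   12  dccga$bddacddgcegfabeb  b
   13  ddacddgcegfabebdccga$b  b
   14  ddgcegfabebdccga$bddac  c
   15  dgcegfabebdccga$bddacd  d
   16  ebdccga$bddacddgcegfab  b
   17  egfabebdccga$bddacddgc  c
   18  fabebdccga$bddacddgceg  g
   19  ga$bddacddgcegfabebdcc  c
   20  gcegfabebdccga$bddacdd  d
   21  gfabebdccga$bddacddgce  e

agfde$adagcdbbcdbcgcde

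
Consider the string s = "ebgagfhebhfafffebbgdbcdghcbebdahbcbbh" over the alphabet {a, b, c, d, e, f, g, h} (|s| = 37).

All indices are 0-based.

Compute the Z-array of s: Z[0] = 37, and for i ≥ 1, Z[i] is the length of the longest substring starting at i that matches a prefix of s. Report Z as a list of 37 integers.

[37, 0, 0, 0, 0, 0, 0, 2, 0, 0, 0, 0, 0, 0, 0, 2, 0, 0, 0, 0, 0, 0, 0, 0, 0, 0, 0, 2, 0, 0, 0, 0, 0, 0, 0, 0, 0]

Z[0]=37
i=1: i≥r, start 0; Z[1]=0
i=2: i≥r, start 0; Z[2]=0
i=3: i≥r, start 0; Z[3]=0
i=4: i≥r, start 0; Z[4]=0
i=5: i≥r, start 0; Z[5]=0
i=6: i≥r, start 0; Z[6]=0
i=7: i≥r, start 0; Z[7]=2 grow→box=[7,9)
i=8: min(r-i=1, Z[1]=0)=0; Z[8]=0
i=9: i≥r, start 0; Z[9]=0
i=10: i≥r, start 0; Z[10]=0
i=11: i≥r, start 0; Z[11]=0
i=12: i≥r, start 0; Z[12]=0
i=13: i≥r, start 0; Z[13]=0
i=14: i≥r, start 0; Z[14]=0
i=15: i≥r, start 0; Z[15]=2 grow→box=[15,17)
i=16: min(r-i=1, Z[1]=0)=0; Z[16]=0
i=17: i≥r, start 0; Z[17]=0
i=18: i≥r, start 0; Z[18]=0
i=19: i≥r, start 0; Z[19]=0
i=20: i≥r, start 0; Z[20]=0
i=21: i≥r, start 0; Z[21]=0
i=22: i≥r, start 0; Z[22]=0
i=23: i≥r, start 0; Z[23]=0
i=24: i≥r, start 0; Z[24]=0
i=25: i≥r, start 0; Z[25]=0
i=26: i≥r, start 0; Z[26]=0
i=27: i≥r, start 0; Z[27]=2 grow→box=[27,29)
i=28: min(r-i=1, Z[1]=0)=0; Z[28]=0
i=29: i≥r, start 0; Z[29]=0
i=30: i≥r, start 0; Z[30]=0
i=31: i≥r, start 0; Z[31]=0
i=32: i≥r, start 0; Z[32]=0
i=33: i≥r, start 0; Z[33]=0
i=34: i≥r, start 0; Z[34]=0
i=35: i≥r, start 0; Z[35]=0
i=36: i≥r, start 0; Z[36]=0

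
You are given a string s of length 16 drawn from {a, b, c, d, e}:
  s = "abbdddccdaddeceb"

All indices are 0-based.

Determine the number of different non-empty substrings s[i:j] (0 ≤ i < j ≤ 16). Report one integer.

123

rank | idx | suffix
   0 |   0 | abbdddccdaddeceb
   1 |   9 | addeceb
   2 |  15 | b
   3 |   1 | bbdddccdaddeceb
   4 |   2 | bdddccdaddeceb
   5 |   6 | ccdaddeceb
   6 |   7 | cdaddeceb
   7 |  13 | ceb
   8 |   8 | daddeceb
   9 |   5 | dccdaddeceb
  10 |   4 | ddccdaddeceb
  11 |   3 | dddccdaddeceb
  12 |  10 | ddeceb
  13 |  11 | deceb
  14 |  14 | eb
  15 |  12 | eceb

SA = [0, 9, 15, 1, 2, 6, 7, 13, 8, 5, 4, 3, 10, 11, 14, 12]
rank  pair      lcp
   1  s[0:],s[9:]  1  'a'
   2  s[9:],s[15:]  0  ''
   3  s[15:],s[1:]  1  'b'
   4  s[1:],s[2:]  1  'b'
   5  s[2:],s[6:]  0  ''
   6  s[6:],s[7:]  1  'c'
   7  s[7:],s[13:]  1  'c'
   8  s[13:],s[8:]  0  ''
   9  s[8:],s[5:]  1  'd'
  10  s[5:],s[4:]  1  'd'
  11  s[4:],s[3:]  2  'dd'
  12  s[3:],s[10:]  2  'dd'
  13  s[10:],s[11:]  1  'd'
  14  s[11:],s[14:]  0  ''
  15  s[14:],s[12:]  1  'e'

n(n+1)/2 = 16·17/2 = 136
Σ LCP = 0 + 1 + 0 + 1 + 1 + 0 + 1 + 1 + 0 + 1 + 1 + 2 + 2 + 1 + 0 + 1 = 13
distinct = 136 − 13 = 123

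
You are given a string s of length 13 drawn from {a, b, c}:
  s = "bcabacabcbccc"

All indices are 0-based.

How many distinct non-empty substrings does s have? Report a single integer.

sorted suffixes:
  #0 SA[0]=2  'abacabcbccc'
  #1 SA[1]=6  'abcbccc'
  #2 SA[2]=4  'acabcbccc'
  #3 SA[3]=3  'bacabcbccc'
  #4 SA[4]=0  'bcabacabcbccc'
  #5 SA[5]=7  'bcbccc'
  #6 SA[6]=9  'bccc'
  #7 SA[7]=12  'c'
  #8 SA[8]=1  'cabacabcbccc'
  #9 SA[9]=5  'cabcbccc'
  #10 SA[10]=8  'cbccc'
  #11 SA[11]=11  'cc'
  #12 SA[12]=10  'ccc'

SA = [2, 6, 4, 3, 0, 7, 9, 12, 1, 5, 8, 11, 10]
rank  pair      lcp
   1  s[2:],s[6:]  2  'ab'
   2  s[6:],s[4:]  1  'a'
   3  s[4:],s[3:]  0  ''
   4  s[3:],s[0:]  1  'b'
   5  s[0:],s[7:]  2  'bc'
   6  s[7:],s[9:]  2  'bc'
   7  s[9:],s[12:]  0  ''
   8  s[12:],s[1:]  1  'c'
   9  s[1:],s[5:]  3  'cab'
  10  s[5:],s[8:]  1  'c'
  11  s[8:],s[11:]  1  'c'
  12  s[11:],s[10:]  2  'cc'

n(n+1)/2 = 13·14/2 = 91
Σ LCP = 0 + 2 + 1 + 0 + 1 + 2 + 2 + 0 + 1 + 3 + 1 + 1 + 2 = 16
distinct = 91 − 16 = 75

75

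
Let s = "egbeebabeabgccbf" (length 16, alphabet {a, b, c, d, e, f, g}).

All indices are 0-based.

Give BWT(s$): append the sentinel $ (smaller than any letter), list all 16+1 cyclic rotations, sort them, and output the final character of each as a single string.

fbeeagcacgbeb$beb

rank  rotation           last
    0  $egbeebabeabgccbf  f
    1  abeabgccbf$egbeeb  b
    2  abgccbf$egbeebabe  e
    3  babeabgccbf$egbee  e
    4  beabgccbf$egbeeba  a
    5  beebabeabgccbf$eg  g
    6  bf$egbeebabeabgcc  c
    7  bgccbf$egbeebabea  a
    8  cbf$egbeebabeabgc  c
    9  ccbf$egbeebabeabg  g
   10  eabgccbf$egbeebab  b
   11  ebabeabgccbf$egbe  e
   12  eebabeabgccbf$egb  b
   13  egbeebabeabgccbf$  $
   14  f$egbeebabeabgccb  b
   15  gbeebabeabgccbf$e  e
   16  gccbf$egbeebabeab  b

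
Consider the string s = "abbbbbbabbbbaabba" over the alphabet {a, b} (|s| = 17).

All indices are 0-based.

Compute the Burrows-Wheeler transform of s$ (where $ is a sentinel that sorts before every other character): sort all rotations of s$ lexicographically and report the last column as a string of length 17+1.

abbab$bbbabbbbabba

rank  rotation            last
    0  $abbbbbbabbbbaabba  a
    1  a$abbbbbbabbbbaabb  b
    2  aabba$abbbbbbabbbb  b
    3  abba$abbbbbbabbbba  a
    4  abbbbaabba$abbbbbb  b
    5  abbbbbbabbbbaabba$  $
    6  ba$abbbbbbabbbbaab  b
    7  baabba$abbbbbbabbb  b
    8  babbbbaabba$abbbbb  b
    9  bba$abbbbbbabbbbaa  a
   10  bbaabba$abbbbbbabb  b
   11  bbabbbbaabba$abbbb  b
   12  bbbaabba$abbbbbbab  b
   13  bbbabbbbaabba$abbb  b
   14  bbbbaabba$abbbbbba  a
   15  bbbbabbbbaabba$abb  b
   16  bbbbbabbbbaabba$ab  b
   17  bbbbbbabbbbaabba$a  a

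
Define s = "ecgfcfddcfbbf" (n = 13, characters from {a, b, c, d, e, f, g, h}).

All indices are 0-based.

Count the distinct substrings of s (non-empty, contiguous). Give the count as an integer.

rank | idx | suffix
   0 |  10 | bbf
   1 |  11 | bf
   2 |   8 | cfbbf
   3 |   4 | cfddcfbbf
   4 |   1 | cgfcfddcfbbf
   5 |   7 | dcfbbf
   6 |   6 | ddcfbbf
   7 |   0 | ecgfcfddcfbbf
   8 |  12 | f
   9 |   9 | fbbf
  10 |   3 | fcfddcfbbf
  11 |   5 | fddcfbbf
  12 |   2 | gfcfddcfbbf

SA = [10, 11, 8, 4, 1, 7, 6, 0, 12, 9, 3, 5, 2]
i: (SA[i-1],SA[i]) lcp shared
  1: (10,11) 1 'b'
  2: (11,8) 0 ''
  3: (8,4) 2 'cf'
  4: (4,1) 1 'c'
  5: (1,7) 0 ''
  6: (7,6) 1 'd'
  7: (6,0) 0 ''
  8: (0,12) 0 ''
  9: (12,9) 1 'f'
  10: (9,3) 1 'f'
  11: (3,5) 1 'f'
  12: (5,2) 0 ''

n(n+1)/2 = 13·14/2 = 91
Σ LCP = 0 + 1 + 0 + 2 + 1 + 0 + 1 + 0 + 0 + 1 + 1 + 1 + 0 = 8
distinct = 91 − 8 = 83

83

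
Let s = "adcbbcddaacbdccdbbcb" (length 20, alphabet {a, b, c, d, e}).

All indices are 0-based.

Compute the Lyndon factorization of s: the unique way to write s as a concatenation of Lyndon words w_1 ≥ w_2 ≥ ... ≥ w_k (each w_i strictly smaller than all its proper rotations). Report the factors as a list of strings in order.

emit factor 1: 'adcbbcdd' (i=0, period=8)
emit factor 2: 'aacbdccdbbcb' (i=8, period=12)

["adcbbcdd", "aacbdccdbbcb"]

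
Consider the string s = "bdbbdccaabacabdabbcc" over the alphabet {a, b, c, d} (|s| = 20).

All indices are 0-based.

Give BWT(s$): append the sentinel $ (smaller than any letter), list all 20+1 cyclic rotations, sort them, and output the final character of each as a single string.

rank  rotation               last
    0  $bdbbdccaabacabdabbcc  c
    1  aabacabdabbcc$bdbbdcc  c
    2  abacabdabbcc$bdbbdcca  a
    3  abbcc$bdbbdccaabacabd  d
    4  abdabbcc$bdbbdccaabac  c
    5  acabdabbcc$bdbbdccaab  b
    6  bacabdabbcc$bdbbdccaa  a
    7  bbcc$bdbbdccaabacabda  a
    8  bbdccaabacabdabbcc$bd  d
    9  bcc$bdbbdccaabacabdab  b
   10  bdabbcc$bdbbdccaabaca  a
   11  bdbbdccaabacabdabbcc$  $
   12  bdccaabacabdabbcc$bdb  b
   13  c$bdbbdccaabacabdabbc  c
   14  caabacabdabbcc$bdbbdc  c
   15  cabdabbcc$bdbbdccaaba  a
   16  cc$bdbbdccaabacabdabb  b
   17  ccaabacabdabbcc$bdbbd  d
   18  dabbcc$bdbbdccaabacab  b
   19  dbbdccaabacabdabbcc$b  b
   20  dccaabacabdabbcc$bdbb  b

ccadcbaadba$bccabdbbb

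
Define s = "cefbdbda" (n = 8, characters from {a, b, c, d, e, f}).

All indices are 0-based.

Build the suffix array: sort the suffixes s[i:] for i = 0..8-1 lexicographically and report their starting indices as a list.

[7, 5, 3, 0, 6, 4, 1, 2]

rank→(start, suffix):
  0 → (7, 'a')
  1 → (5, 'bda')
  2 → (3, 'bdbda')
  3 → (0, 'cefbdbda')
  4 → (6, 'da')
  5 → (4, 'dbda')
  6 → (1, 'efbdbda')
  7 → (2, 'fbdbda')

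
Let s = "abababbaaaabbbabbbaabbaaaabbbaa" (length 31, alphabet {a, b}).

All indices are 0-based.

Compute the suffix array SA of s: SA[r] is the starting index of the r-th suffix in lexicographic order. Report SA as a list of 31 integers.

[30, 29, 22, 7, 23, 8, 18, 24, 9, 0, 2, 19, 4, 25, 14, 10, 28, 21, 6, 17, 1, 3, 13, 27, 20, 5, 16, 12, 26, 15, 11]

rank→(start, suffix):
  0 → (30, 'a')
  1 → (29, 'aa')
  2 → (22, 'aaaabbbaa')
  3 → (7, 'aaaabbbabbbaabbaaaabbbaa')
  4 → (23, 'aaabbbaa')
  5 → (8, 'aaabbbabbbaabbaaaabbbaa')
  6 → (18, 'aabbaaaabbbaa')
  7 → (24, 'aabbbaa')
  8 → (9, 'aabbbabbbaabbaaaabbbaa')
  9 → (0, 'abababbaaaabbbabbbaabbaaaabbbaa')
  10 → (2, 'ababbaaaabbbabbbaabbaaaabbbaa')
  11 → (19, 'abbaaaabbbaa')
  12 → (4, 'abbaaaabbbabbbaabbaaaabbbaa')
  13 → (25, 'abbbaa')
  14 → (14, 'abbbaabbaaaabbbaa')
  15 → (10, 'abbbabbbaabbaaaabbbaa')
  16 → (28, 'baa')
  17 → (21, 'baaaabbbaa')
  18 → (6, 'baaaabbbabbbaabbaaaabbbaa')
  19 → (17, 'baabbaaaabbbaa')
  20 → (1, 'bababbaaaabbbabbbaabbaaaabbbaa')
  21 → (3, 'babbaaaabbbabbbaabbaaaabbbaa')
  22 → (13, 'babbbaabbaaaabbbaa')
  23 → (27, 'bbaa')
  24 → (20, 'bbaaaabbbaa')
  25 → (5, 'bbaaaabbbabbbaabbaaaabbbaa')
  26 → (16, 'bbaabbaaaabbbaa')
  27 → (12, 'bbabbbaabbaaaabbbaa')
  28 → (26, 'bbbaa')
  29 → (15, 'bbbaabbaaaabbbaa')
  30 → (11, 'bbbabbbaabbaaaabbbaa')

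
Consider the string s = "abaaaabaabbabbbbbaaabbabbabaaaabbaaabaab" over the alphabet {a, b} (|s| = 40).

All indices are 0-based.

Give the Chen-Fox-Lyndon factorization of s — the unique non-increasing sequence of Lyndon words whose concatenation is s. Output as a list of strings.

["ab", "aaaabaabbabbbbbaaabbabbabaaaabbaaabaab"]

emit factor 1: 'ab' (i=0, period=2)
emit factor 2: 'aaaabaabbabbbbbaaabbabbabaaaabbaaabaab' (i=2, period=38)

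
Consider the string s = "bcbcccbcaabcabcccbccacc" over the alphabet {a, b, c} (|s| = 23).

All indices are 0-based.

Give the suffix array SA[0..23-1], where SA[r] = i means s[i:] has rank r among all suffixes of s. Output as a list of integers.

rank→(start, suffix):
  0 → (8, 'aabcabcccbccacc')
  1 → (9, 'abcabcccbccacc')
  2 → (12, 'abcccbccacc')
  3 → (20, 'acc')
  4 → (6, 'bcaabcabcccbccacc')
  5 → (10, 'bcabcccbccacc')
  6 → (0, 'bcbcccbcaabcabcccbccacc')
  7 → (17, 'bccacc')
  8 → (2, 'bcccbcaabcabcccbccacc')
  9 → (13, 'bcccbccacc')
  10 → (22, 'c')
  11 → (7, 'caabcabcccbccacc')
  12 → (11, 'cabcccbccacc')
  13 → (19, 'cacc')
  14 → (5, 'cbcaabcabcccbccacc')
  15 → (16, 'cbccacc')
  16 → (1, 'cbcccbcaabcabcccbccacc')
  17 → (21, 'cc')
  18 → (18, 'ccacc')
  19 → (4, 'ccbcaabcabcccbccacc')
  20 → (15, 'ccbccacc')
  21 → (3, 'cccbcaabcabcccbccacc')
  22 → (14, 'cccbccacc')

[8, 9, 12, 20, 6, 10, 0, 17, 2, 13, 22, 7, 11, 19, 5, 16, 1, 21, 18, 4, 15, 3, 14]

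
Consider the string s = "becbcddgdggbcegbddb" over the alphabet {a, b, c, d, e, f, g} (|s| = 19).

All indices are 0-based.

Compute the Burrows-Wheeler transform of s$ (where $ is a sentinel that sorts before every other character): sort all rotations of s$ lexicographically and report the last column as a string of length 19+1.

bdcgg$ebbdbcdgbcgedd

rank  rotation              last
    0  $becbcddgdggbcegbddb  b
    1  b$becbcddgdggbcegbdd  d
    2  bcddgdggbcegbddb$bec  c
    3  bcegbddb$becbcddgdgg  g
    4  bddb$becbcddgdggbceg  g
    5  becbcddgdggbcegbddb$  $
    6  cbcddgdggbcegbddb$be  e
    7  cddgdggbcegbddb$becb  b
    8  cegbddb$becbcddgdggb  b
    9  db$becbcddgdggbcegbd  d
   10  ddb$becbcddgdggbcegb  b
   11  ddgdggbcegbddb$becbc  c
   12  dgdggbcegbddb$becbcd  d
   13  dggbcegbddb$becbcddg  g
   14  ecbcddgdggbcegbddb$b  b
   15  egbddb$becbcddgdggbc  c
   16  gbcegbddb$becbcddgdg  g
   17  gbddb$becbcddgdggbce  e
   18  gdggbcegbddb$becbcdd  d
   19  ggbcegbddb$becbcddgd  d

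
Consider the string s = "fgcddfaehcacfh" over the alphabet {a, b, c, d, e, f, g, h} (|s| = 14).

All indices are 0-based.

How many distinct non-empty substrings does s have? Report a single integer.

sorted suffixes:
  #0 SA[0]=10  'acfh'
  #1 SA[1]=6  'aehcacfh'
  #2 SA[2]=9  'cacfh'
  #3 SA[3]=2  'cddfaehcacfh'
  #4 SA[4]=11  'cfh'
  #5 SA[5]=3  'ddfaehcacfh'
  #6 SA[6]=4  'dfaehcacfh'
  #7 SA[7]=7  'ehcacfh'
  #8 SA[8]=5  'faehcacfh'
  #9 SA[9]=0  'fgcddfaehcacfh'
  #10 SA[10]=12  'fh'
  #11 SA[11]=1  'gcddfaehcacfh'
  #12 SA[12]=13  'h'
  #13 SA[13]=8  'hcacfh'

SA = [10, 6, 9, 2, 11, 3, 4, 7, 5, 0, 12, 1, 13, 8]
rank  pair      lcp
   1  s[10:],s[6:]  1  'a'
   2  s[6:],s[9:]  0  ''
   3  s[9:],s[2:]  1  'c'
   4  s[2:],s[11:]  1  'c'
   5  s[11:],s[3:]  0  ''
   6  s[3:],s[4:]  1  'd'
   7  s[4:],s[7:]  0  ''
   8  s[7:],s[5:]  0  ''
   9  s[5:],s[0:]  1  'f'
  10  s[0:],s[12:]  1  'f'
  11  s[12:],s[1:]  0  ''
  12  s[1:],s[13:]  0  ''
  13  s[13:],s[8:]  1  'h'

n(n+1)/2 = 14·15/2 = 105
Σ LCP = 0 + 1 + 0 + 1 + 1 + 0 + 1 + 0 + 0 + 1 + 1 + 0 + 0 + 1 = 7
distinct = 105 − 7 = 98

98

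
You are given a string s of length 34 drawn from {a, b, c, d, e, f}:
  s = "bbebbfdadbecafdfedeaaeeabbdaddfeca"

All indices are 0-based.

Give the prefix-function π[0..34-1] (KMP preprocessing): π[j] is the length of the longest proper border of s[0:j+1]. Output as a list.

[0, 1, 0, 1, 2, 0, 0, 0, 0, 1, 0, 0, 0, 0, 0, 0, 0, 0, 0, 0, 0, 0, 0, 0, 1, 2, 0, 0, 0, 0, 0, 0, 0, 0]

π[0] = 0
j=1 s[j]='b': π[1]=1 (border 'b')
j=2 s[j]='e': k: 1→0; π[2]=0 (border '')
j=3 s[j]='b': π[3]=1 (border 'b')
j=4 s[j]='b': π[4]=2 (border 'bb')
j=5 s[j]='f': k: 2→1→0; π[5]=0 (border '')
j=6 s[j]='d': π[6]=0 (border '')
j=7 s[j]='a': π[7]=0 (border '')
j=8 s[j]='d': π[8]=0 (border '')
j=9 s[j]='b': π[9]=1 (border 'b')
j=10 s[j]='e': k: 1→0; π[10]=0 (border '')
j=11 s[j]='c': π[11]=0 (border '')
j=12 s[j]='a': π[12]=0 (border '')
j=13 s[j]='f': π[13]=0 (border '')
j=14 s[j]='d': π[14]=0 (border '')
j=15 s[j]='f': π[15]=0 (border '')
j=16 s[j]='e': π[16]=0 (border '')
j=17 s[j]='d': π[17]=0 (border '')
j=18 s[j]='e': π[18]=0 (border '')
j=19 s[j]='a': π[19]=0 (border '')
j=20 s[j]='a': π[20]=0 (border '')
j=21 s[j]='e': π[21]=0 (border '')
j=22 s[j]='e': π[22]=0 (border '')
j=23 s[j]='a': π[23]=0 (border '')
j=24 s[j]='b': π[24]=1 (border 'b')
j=25 s[j]='b': π[25]=2 (border 'bb')
j=26 s[j]='d': k: 2→1→0; π[26]=0 (border '')
j=27 s[j]='a': π[27]=0 (border '')
j=28 s[j]='d': π[28]=0 (border '')
j=29 s[j]='d': π[29]=0 (border '')
j=30 s[j]='f': π[30]=0 (border '')
j=31 s[j]='e': π[31]=0 (border '')
j=32 s[j]='c': π[32]=0 (border '')
j=33 s[j]='a': π[33]=0 (border '')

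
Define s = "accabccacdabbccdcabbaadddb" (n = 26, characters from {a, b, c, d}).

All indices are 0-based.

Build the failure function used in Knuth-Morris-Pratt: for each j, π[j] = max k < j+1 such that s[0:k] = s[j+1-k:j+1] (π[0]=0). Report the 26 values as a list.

[0, 0, 0, 1, 0, 0, 0, 1, 2, 0, 1, 0, 0, 0, 0, 0, 0, 1, 0, 0, 1, 1, 0, 0, 0, 0]

π[0] = 0
j=1 s[j]='c': π[1]=0 (border '')
j=2 s[j]='c': π[2]=0 (border '')
j=3 s[j]='a': π[3]=1 (border 'a')
j=4 s[j]='b': k: 1→0; π[4]=0 (border '')
j=5 s[j]='c': π[5]=0 (border '')
j=6 s[j]='c': π[6]=0 (border '')
j=7 s[j]='a': π[7]=1 (border 'a')
j=8 s[j]='c': π[8]=2 (border 'ac')
j=9 s[j]='d': k: 2→0; π[9]=0 (border '')
j=10 s[j]='a': π[10]=1 (border 'a')
j=11 s[j]='b': k: 1→0; π[11]=0 (border '')
j=12 s[j]='b': π[12]=0 (border '')
j=13 s[j]='c': π[13]=0 (border '')
j=14 s[j]='c': π[14]=0 (border '')
j=15 s[j]='d': π[15]=0 (border '')
j=16 s[j]='c': π[16]=0 (border '')
j=17 s[j]='a': π[17]=1 (border 'a')
j=18 s[j]='b': k: 1→0; π[18]=0 (border '')
j=19 s[j]='b': π[19]=0 (border '')
j=20 s[j]='a': π[20]=1 (border 'a')
j=21 s[j]='a': k: 1→0; π[21]=1 (border 'a')
j=22 s[j]='d': k: 1→0; π[22]=0 (border '')
j=23 s[j]='d': π[23]=0 (border '')
j=24 s[j]='d': π[24]=0 (border '')
j=25 s[j]='b': π[25]=0 (border '')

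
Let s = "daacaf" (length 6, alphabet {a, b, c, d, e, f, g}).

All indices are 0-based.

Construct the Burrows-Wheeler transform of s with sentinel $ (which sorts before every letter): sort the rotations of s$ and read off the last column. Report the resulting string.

rank  rotation last
    0  $daacaf  f
    1  aacaf$d  d
    2  acaf$da  a
    3  af$daac  c
    4  caf$daa  a
    5  daacaf$  $
    6  f$daaca  a

fdaca$a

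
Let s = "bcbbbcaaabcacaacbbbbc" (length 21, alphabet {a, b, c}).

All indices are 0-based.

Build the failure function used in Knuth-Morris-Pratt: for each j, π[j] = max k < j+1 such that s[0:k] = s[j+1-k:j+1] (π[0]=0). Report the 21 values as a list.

[0, 0, 1, 1, 1, 2, 0, 0, 0, 1, 2, 0, 0, 0, 0, 0, 1, 1, 1, 1, 2]

π[0] = 0
j=1 s[j]='c': π[1]=0 (border '')
j=2 s[j]='b': π[2]=1 (border 'b')
j=3 s[j]='b': k: 1→0; π[3]=1 (border 'b')
j=4 s[j]='b': k: 1→0; π[4]=1 (border 'b')
j=5 s[j]='c': π[5]=2 (border 'bc')
j=6 s[j]='a': k: 2→0; π[6]=0 (border '')
j=7 s[j]='a': π[7]=0 (border '')
j=8 s[j]='a': π[8]=0 (border '')
j=9 s[j]='b': π[9]=1 (border 'b')
j=10 s[j]='c': π[10]=2 (border 'bc')
j=11 s[j]='a': k: 2→0; π[11]=0 (border '')
j=12 s[j]='c': π[12]=0 (border '')
j=13 s[j]='a': π[13]=0 (border '')
j=14 s[j]='a': π[14]=0 (border '')
j=15 s[j]='c': π[15]=0 (border '')
j=16 s[j]='b': π[16]=1 (border 'b')
j=17 s[j]='b': k: 1→0; π[17]=1 (border 'b')
j=18 s[j]='b': k: 1→0; π[18]=1 (border 'b')
j=19 s[j]='b': k: 1→0; π[19]=1 (border 'b')
j=20 s[j]='c': π[20]=2 (border 'bc')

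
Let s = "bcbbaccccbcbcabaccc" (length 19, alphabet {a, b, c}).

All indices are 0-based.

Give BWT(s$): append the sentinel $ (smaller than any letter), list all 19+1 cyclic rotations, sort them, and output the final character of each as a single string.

rank  rotation              last
    0  $bcbbaccccbcbcabaccc  c
    1  abaccc$bcbbaccccbcbc  c
    2  accc$bcbbaccccbcbcab  b
    3  accccbcbcabaccc$bcbb  b
    4  baccc$bcbbaccccbcbca  a
    5  baccccbcbcabaccc$bcb  b
    6  bbaccccbcbcabaccc$bc  c
    7  bcabaccc$bcbbaccccbc  c
    8  bcbbaccccbcbcabaccc$  $
    9  bcbcabaccc$bcbbacccc  c
   10  c$bcbbaccccbcbcabacc  c
   11  cabaccc$bcbbaccccbcb  b
   12  cbbaccccbcbcabaccc$b  b
   13  cbcabaccc$bcbbaccccb  b
   14  cbcbcabaccc$bcbbaccc  c
   15  cc$bcbbaccccbcbcabac  c
   16  ccbcbcabaccc$bcbbacc  c
   17  ccc$bcbbaccccbcbcaba  a
   18  cccbcbcabaccc$bcbbac  c
   19  ccccbcbcabaccc$bcbba  a

ccbbabcc$ccbbbcccaca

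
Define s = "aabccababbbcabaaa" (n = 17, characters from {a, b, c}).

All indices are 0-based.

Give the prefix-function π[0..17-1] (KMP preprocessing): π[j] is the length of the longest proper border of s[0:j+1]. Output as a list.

π[0] = 0
j=1 s[j]='a': π[1]=1 (border 'a')
j=2 s[j]='b': k: 1→0; π[2]=0 (border '')
j=3 s[j]='c': π[3]=0 (border '')
j=4 s[j]='c': π[4]=0 (border '')
j=5 s[j]='a': π[5]=1 (border 'a')
j=6 s[j]='b': k: 1→0; π[6]=0 (border '')
j=7 s[j]='a': π[7]=1 (border 'a')
j=8 s[j]='b': k: 1→0; π[8]=0 (border '')
j=9 s[j]='b': π[9]=0 (border '')
j=10 s[j]='b': π[10]=0 (border '')
j=11 s[j]='c': π[11]=0 (border '')
j=12 s[j]='a': π[12]=1 (border 'a')
j=13 s[j]='b': k: 1→0; π[13]=0 (border '')
j=14 s[j]='a': π[14]=1 (border 'a')
j=15 s[j]='a': π[15]=2 (border 'aa')
j=16 s[j]='a': k: 2→1; π[16]=2 (border 'aa')

[0, 1, 0, 0, 0, 1, 0, 1, 0, 0, 0, 0, 1, 0, 1, 2, 2]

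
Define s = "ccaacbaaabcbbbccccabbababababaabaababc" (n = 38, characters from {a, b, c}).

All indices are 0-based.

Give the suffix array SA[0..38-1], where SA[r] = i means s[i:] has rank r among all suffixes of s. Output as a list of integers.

rank→(start, suffix):
  0 → (6, 'aaabcbbbccccabbababababaabaababc')
  1 → (29, 'aabaababc')
  2 → (32, 'aababc')
  3 → (7, 'aabcbbbccccabbababababaabaababc')
  4 → (2, 'aacbaaabcbbbccccabbababababaabaababc')
  5 → (27, 'abaabaababc')
  6 → (30, 'abaababc')
  7 → (25, 'ababaabaababc')
  8 → (23, 'abababaabaababc')
  9 → (21, 'ababababaabaababc')
  10 → (33, 'ababc')
  11 → (18, 'abbababababaabaababc')
  12 → (35, 'abc')
  13 → (8, 'abcbbbccccabbababababaabaababc')
  14 → (3, 'acbaaabcbbbccccabbababababaabaababc')
  15 → (5, 'baaabcbbbccccabbababababaabaababc')
  16 → (28, 'baabaababc')
  17 → (31, 'baababc')
  18 → (26, 'babaabaababc')
  19 → (24, 'bababaabaababc')
  20 → (22, 'babababaabaababc')
  21 → (20, 'bababababaabaababc')
  22 → (34, 'babc')
  23 → (19, 'bbababababaabaababc')
  24 → (11, 'bbbccccabbababababaabaababc')
  25 → (12, 'bbccccabbababababaabaababc')
  26 → (36, 'bc')
  27 → (9, 'bcbbbccccabbababababaabaababc')
  28 → (13, 'bccccabbababababaabaababc')
  29 → (37, 'c')
  30 → (1, 'caacbaaabcbbbccccabbababababaabaababc')
  31 → (17, 'cabbababababaabaababc')
  32 → (4, 'cbaaabcbbbccccabbababababaabaababc')
  33 → (10, 'cbbbccccabbababababaabaababc')
  34 → (0, 'ccaacbaaabcbbbccccabbababababaabaababc')
  35 → (16, 'ccabbababababaabaababc')
  36 → (15, 'cccabbababababaabaababc')
  37 → (14, 'ccccabbababababaabaababc')

[6, 29, 32, 7, 2, 27, 30, 25, 23, 21, 33, 18, 35, 8, 3, 5, 28, 31, 26, 24, 22, 20, 34, 19, 11, 12, 36, 9, 13, 37, 1, 17, 4, 10, 0, 16, 15, 14]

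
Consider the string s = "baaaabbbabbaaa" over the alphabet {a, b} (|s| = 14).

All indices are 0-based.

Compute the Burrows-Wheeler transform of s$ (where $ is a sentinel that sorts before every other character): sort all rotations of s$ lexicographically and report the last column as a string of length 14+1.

rank  rotation         last
    0  $baaaabbbabbaaa  a
    1  a$baaaabbbabbaa  a
    2  aa$baaaabbbabba  a
    3  aaa$baaaabbbabb  b
    4  aaaabbbabbaaa$b  b
    5  aaabbbabbaaa$ba  a
    6  aabbbabbaaa$baa  a
    7  abbaaa$baaaabbb  b
    8  abbbabbaaa$baaa  a
    9  baaa$baaaabbbab  b
   10  baaaabbbabbaaa$  $
   11  babbaaa$baaaabb  b
   12  bbaaa$baaaabbba  a
   13  bbabbaaa$baaaab  b
   14  bbbabbaaa$baaaa  a

aaabbaabab$baba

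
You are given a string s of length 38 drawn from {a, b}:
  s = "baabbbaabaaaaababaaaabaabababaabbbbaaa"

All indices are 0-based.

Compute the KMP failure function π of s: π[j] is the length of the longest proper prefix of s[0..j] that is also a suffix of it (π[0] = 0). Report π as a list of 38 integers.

[0, 0, 0, 1, 1, 1, 2, 3, 4, 2, 3, 0, 0, 0, 1, 2, 1, 2, 3, 0, 0, 1, 2, 3, 4, 2, 1, 2, 1, 2, 3, 4, 5, 6, 1, 2, 3, 0]

π[0] = 0
j=1 s[j]='a': π[1]=0 (border '')
j=2 s[j]='a': π[2]=0 (border '')
j=3 s[j]='b': π[3]=1 (border 'b')
j=4 s[j]='b': k: 1→0; π[4]=1 (border 'b')
j=5 s[j]='b': k: 1→0; π[5]=1 (border 'b')
j=6 s[j]='a': π[6]=2 (border 'ba')
j=7 s[j]='a': π[7]=3 (border 'baa')
j=8 s[j]='b': π[8]=4 (border 'baab')
j=9 s[j]='a': k: 4→1; π[9]=2 (border 'ba')
j=10 s[j]='a': π[10]=3 (border 'baa')
j=11 s[j]='a': k: 3→0; π[11]=0 (border '')
j=12 s[j]='a': π[12]=0 (border '')
j=13 s[j]='a': π[13]=0 (border '')
j=14 s[j]='b': π[14]=1 (border 'b')
j=15 s[j]='a': π[15]=2 (border 'ba')
j=16 s[j]='b': k: 2→0; π[16]=1 (border 'b')
j=17 s[j]='a': π[17]=2 (border 'ba')
j=18 s[j]='a': π[18]=3 (border 'baa')
j=19 s[j]='a': k: 3→0; π[19]=0 (border '')
j=20 s[j]='a': π[20]=0 (border '')
j=21 s[j]='b': π[21]=1 (border 'b')
j=22 s[j]='a': π[22]=2 (border 'ba')
j=23 s[j]='a': π[23]=3 (border 'baa')
j=24 s[j]='b': π[24]=4 (border 'baab')
j=25 s[j]='a': k: 4→1; π[25]=2 (border 'ba')
j=26 s[j]='b': k: 2→0; π[26]=1 (border 'b')
j=27 s[j]='a': π[27]=2 (border 'ba')
j=28 s[j]='b': k: 2→0; π[28]=1 (border 'b')
j=29 s[j]='a': π[29]=2 (border 'ba')
j=30 s[j]='a': π[30]=3 (border 'baa')
j=31 s[j]='b': π[31]=4 (border 'baab')
j=32 s[j]='b': π[32]=5 (border 'baabb')
j=33 s[j]='b': π[33]=6 (border 'baabbb')
j=34 s[j]='b': k: 6→1→0; π[34]=1 (border 'b')
j=35 s[j]='a': π[35]=2 (border 'ba')
j=36 s[j]='a': π[36]=3 (border 'baa')
j=37 s[j]='a': k: 3→0; π[37]=0 (border '')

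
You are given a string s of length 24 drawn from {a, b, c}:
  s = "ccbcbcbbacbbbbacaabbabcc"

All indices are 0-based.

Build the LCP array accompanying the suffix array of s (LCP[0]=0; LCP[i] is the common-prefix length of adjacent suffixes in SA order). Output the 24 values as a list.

[0, 1, 2, 1, 2, 0, 2, 3, 1, 3, 4, 2, 3, 1, 3, 2, 0, 1, 1, 3, 2, 4, 1, 2]

rank | idx | suffix
   0 |  16 | aabbabcc
   1 |  17 | abbabcc
   2 |  20 | abcc
   3 |  14 | acaabbabcc
   4 |   8 | acbbbbacaabbabcc
   5 |  19 | babcc
   6 |  13 | bacaabbabcc
   7 |   7 | bacbbbbacaabbabcc
   8 |  18 | bbabcc
   9 |  12 | bbacaabbabcc
  10 |   6 | bbacbbbbacaabbabcc
  11 |  11 | bbbacaabbabcc
  12 |  10 | bbbbacaabbabcc
  13 |   4 | bcbbacbbbbacaabbabcc
  14 |   2 | bcbcbbacbbbbacaabbabcc
  15 |  21 | bcc
  16 |  23 | c
  17 |  15 | caabbabcc
  18 |   5 | cbbacbbbbacaabbabcc
  19 |   9 | cbbbbacaabbabcc
  20 |   3 | cbcbbacbbbbacaabbabcc
  21 |   1 | cbcbcbbacbbbbacaabbabcc
  22 |  22 | cc
  23 |   0 | ccbcbcbbacbbbbacaabbabcc

SA = [16, 17, 20, 14, 8, 19, 13, 7, 18, 12, 6, 11, 10, 4, 2, 21, 23, 15, 5, 9, 3, 1, 22, 0]
rank  pair      lcp
   1  s[16:],s[17:]  1  'a'
   2  s[17:],s[20:]  2  'ab'
   3  s[20:],s[14:]  1  'a'
   4  s[14:],s[8:]  2  'ac'
   5  s[8:],s[19:]  0  ''
   6  s[19:],s[13:]  2  'ba'
   7  s[13:],s[7:]  3  'bac'
   8  s[7:],s[18:]  1  'b'
   9  s[18:],s[12:]  3  'bba'
  10  s[12:],s[6:]  4  'bbac'
  11  s[6:],s[11:]  2  'bb'
  12  s[11:],s[10:]  3  'bbb'
  13  s[10:],s[4:]  1  'b'
  14  s[4:],s[2:]  3  'bcb'
  15  s[2:],s[21:]  2  'bc'
  16  s[21:],s[23:]  0  ''
  17  s[23:],s[15:]  1  'c'
  18  s[15:],s[5:]  1  'c'
  19  s[5:],s[9:]  3  'cbb'
  20  s[9:],s[3:]  2  'cb'
  21  s[3:],s[1:]  4  'cbcb'
  22  s[1:],s[22:]  1  'c'
  23  s[22:],s[0:]  2  'cc'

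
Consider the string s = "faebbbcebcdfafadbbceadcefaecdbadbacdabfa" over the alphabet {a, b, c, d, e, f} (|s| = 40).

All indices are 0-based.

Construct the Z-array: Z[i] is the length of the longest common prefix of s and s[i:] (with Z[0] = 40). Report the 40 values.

Z[0]=40
i=1: fresh scan; Z[1]=0
i=2: fresh scan; Z[2]=0
i=3: fresh scan; Z[3]=0
i=4: fresh scan; Z[4]=0
i=5: fresh scan; Z[5]=0
i=6: fresh scan; Z[6]=0
i=7: fresh scan; Z[7]=0
i=8: fresh scan; Z[8]=0
i=9: fresh scan; Z[9]=0
i=10: fresh scan; Z[10]=0
i=11: fresh scan; Z[11]=2 scan→box=[11,13)
i=12: min(r-i=1, Z[1]=0)=0; Z[12]=0
i=13: fresh scan; Z[13]=2 scan→box=[13,15)
i=14: min(r-i=1, Z[1]=0)=0; Z[14]=0
i=15: fresh scan; Z[15]=0
i=16: fresh scan; Z[16]=0
i=17: fresh scan; Z[17]=0
i=18: fresh scan; Z[18]=0
i=19: fresh scan; Z[19]=0
i=20: fresh scan; Z[20]=0
i=21: fresh scan; Z[21]=0
i=22: fresh scan; Z[22]=0
i=23: fresh scan; Z[23]=0
i=24: fresh scan; Z[24]=3 scan→box=[24,27)
i=25: min(r-i=2, Z[1]=0)=0; Z[25]=0
i=26: min(r-i=1, Z[2]=0)=0; Z[26]=0
i=27: fresh scan; Z[27]=0
i=28: fresh scan; Z[28]=0
i=29: fresh scan; Z[29]=0
i=30: fresh scan; Z[30]=0
i=31: fresh scan; Z[31]=0
i=32: fresh scan; Z[32]=0
i=33: fresh scan; Z[33]=0
i=34: fresh scan; Z[34]=0
i=35: fresh scan; Z[35]=0
i=36: fresh scan; Z[36]=0
i=37: fresh scan; Z[37]=0
i=38: fresh scan; Z[38]=2 scan→box=[38,40)
i=39: min(r-i=1, Z[1]=0)=0; Z[39]=0

[40, 0, 0, 0, 0, 0, 0, 0, 0, 0, 0, 2, 0, 2, 0, 0, 0, 0, 0, 0, 0, 0, 0, 0, 3, 0, 0, 0, 0, 0, 0, 0, 0, 0, 0, 0, 0, 0, 2, 0]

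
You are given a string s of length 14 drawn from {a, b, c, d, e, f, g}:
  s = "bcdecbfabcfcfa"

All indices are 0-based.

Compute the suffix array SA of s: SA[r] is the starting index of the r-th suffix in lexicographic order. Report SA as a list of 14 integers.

sorted suffixes:
  #0 SA[0]=13  'a'
  #1 SA[1]=7  'abcfcfa'
  #2 SA[2]=0  'bcdecbfabcfcfa'
  #3 SA[3]=8  'bcfcfa'
  #4 SA[4]=5  'bfabcfcfa'
  #5 SA[5]=4  'cbfabcfcfa'
  #6 SA[6]=1  'cdecbfabcfcfa'
  #7 SA[7]=11  'cfa'
  #8 SA[8]=9  'cfcfa'
  #9 SA[9]=2  'decbfabcfcfa'
  #10 SA[10]=3  'ecbfabcfcfa'
  #11 SA[11]=12  'fa'
  #12 SA[12]=6  'fabcfcfa'
  #13 SA[13]=10  'fcfa'

[13, 7, 0, 8, 5, 4, 1, 11, 9, 2, 3, 12, 6, 10]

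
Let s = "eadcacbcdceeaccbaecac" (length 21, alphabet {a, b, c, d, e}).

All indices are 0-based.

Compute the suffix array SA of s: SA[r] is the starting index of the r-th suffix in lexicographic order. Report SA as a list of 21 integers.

rank→(start, suffix):
  0 → (19, 'ac')
  1 → (4, 'acbcdceeaccbaecac')
  2 → (12, 'accbaecac')
  3 → (1, 'adcacbcdceeaccbaecac')
  4 → (16, 'aecac')
  5 → (15, 'baecac')
  6 → (6, 'bcdceeaccbaecac')
  7 → (20, 'c')
  8 → (18, 'cac')
  9 → (3, 'cacbcdceeaccbaecac')
  10 → (14, 'cbaecac')
  11 → (5, 'cbcdceeaccbaecac')
  12 → (13, 'ccbaecac')
  13 → (7, 'cdceeaccbaecac')
  14 → (9, 'ceeaccbaecac')
  15 → (2, 'dcacbcdceeaccbaecac')
  16 → (8, 'dceeaccbaecac')
  17 → (11, 'eaccbaecac')
  18 → (0, 'eadcacbcdceeaccbaecac')
  19 → (17, 'ecac')
  20 → (10, 'eeaccbaecac')

[19, 4, 12, 1, 16, 15, 6, 20, 18, 3, 14, 5, 13, 7, 9, 2, 8, 11, 0, 17, 10]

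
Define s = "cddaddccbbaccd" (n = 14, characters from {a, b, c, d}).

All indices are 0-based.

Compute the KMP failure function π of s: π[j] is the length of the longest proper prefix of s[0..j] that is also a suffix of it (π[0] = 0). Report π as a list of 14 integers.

[0, 0, 0, 0, 0, 0, 1, 1, 0, 0, 0, 1, 1, 2]

π[0] = 0
j=1 s[j]='d': π[1]=0 (border '')
j=2 s[j]='d': π[2]=0 (border '')
j=3 s[j]='a': π[3]=0 (border '')
j=4 s[j]='d': π[4]=0 (border '')
j=5 s[j]='d': π[5]=0 (border '')
j=6 s[j]='c': π[6]=1 (border 'c')
j=7 s[j]='c': k: 1→0; π[7]=1 (border 'c')
j=8 s[j]='b': k: 1→0; π[8]=0 (border '')
j=9 s[j]='b': π[9]=0 (border '')
j=10 s[j]='a': π[10]=0 (border '')
j=11 s[j]='c': π[11]=1 (border 'c')
j=12 s[j]='c': k: 1→0; π[12]=1 (border 'c')
j=13 s[j]='d': π[13]=2 (border 'cd')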